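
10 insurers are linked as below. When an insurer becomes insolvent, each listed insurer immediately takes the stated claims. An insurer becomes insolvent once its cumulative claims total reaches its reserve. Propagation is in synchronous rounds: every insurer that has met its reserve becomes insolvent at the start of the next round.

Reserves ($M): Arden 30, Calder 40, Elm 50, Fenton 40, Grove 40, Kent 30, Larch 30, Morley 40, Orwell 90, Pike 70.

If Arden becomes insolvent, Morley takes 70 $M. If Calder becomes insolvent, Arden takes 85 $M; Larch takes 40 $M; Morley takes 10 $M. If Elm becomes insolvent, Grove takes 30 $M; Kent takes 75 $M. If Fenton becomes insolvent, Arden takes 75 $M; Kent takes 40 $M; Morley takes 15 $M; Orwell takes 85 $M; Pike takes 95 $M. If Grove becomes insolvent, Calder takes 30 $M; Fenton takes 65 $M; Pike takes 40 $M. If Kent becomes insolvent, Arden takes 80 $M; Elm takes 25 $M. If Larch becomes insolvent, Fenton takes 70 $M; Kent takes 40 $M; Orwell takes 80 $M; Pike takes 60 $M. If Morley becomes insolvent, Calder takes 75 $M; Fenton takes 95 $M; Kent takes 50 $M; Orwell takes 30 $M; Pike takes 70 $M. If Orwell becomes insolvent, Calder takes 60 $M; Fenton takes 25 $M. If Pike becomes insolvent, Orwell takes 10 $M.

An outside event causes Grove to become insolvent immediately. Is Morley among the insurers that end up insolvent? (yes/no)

yes

Round 1 — Grove becomes insolvent (initial).
  Calder: +30 → 30 < 40
  Fenton: +65 → 65 ≥ 40
  Pike: +40 → 40 < 70
Round 2 — Fenton becomes insolvent.
  Arden: +75 → 75 ≥ 30
  Kent: +40 → 40 ≥ 30
  Morley: +15 → 15 < 40
  Orwell: +85 → 85 < 90
  Pike: +95 → 135 ≥ 70
Round 3 — Arden, Kent, Pike become insolvent.
  Elm: +25 → 25 < 50
  Morley: +70 → 85 ≥ 40
  Orwell: +10 → 95 ≥ 90
Round 4 — Morley, Orwell become insolvent.
  Calder: +75+60 → 165 ≥ 40
Round 5 — Calder becomes insolvent.
  Larch: +40 → 40 ≥ 30
Round 6 — Larch becomes insolvent.
No further insolvencies.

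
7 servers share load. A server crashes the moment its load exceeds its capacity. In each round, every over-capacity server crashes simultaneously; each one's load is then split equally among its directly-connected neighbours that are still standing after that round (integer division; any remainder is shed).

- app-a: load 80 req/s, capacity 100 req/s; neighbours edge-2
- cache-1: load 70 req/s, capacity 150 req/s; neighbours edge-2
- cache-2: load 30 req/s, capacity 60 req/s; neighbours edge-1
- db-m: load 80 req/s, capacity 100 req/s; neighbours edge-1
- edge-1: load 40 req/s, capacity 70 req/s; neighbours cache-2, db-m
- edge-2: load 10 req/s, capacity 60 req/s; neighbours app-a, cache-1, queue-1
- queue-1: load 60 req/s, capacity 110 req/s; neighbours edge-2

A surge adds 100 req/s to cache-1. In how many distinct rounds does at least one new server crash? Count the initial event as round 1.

3

Round 1 — cache-1 at 170 > 150. cache-1 crashes.
  cache-1 sheds 170 req/s to edge-2: 170 each.
    edge-2: 10+170 = 180 > 60
Round 2 — edge-2 crashes.
  edge-2 sheds 180 req/s to app-a, queue-1: 90 each.
    app-a: 80+90 = 170 > 100
    queue-1: 60+90 = 150 > 110
Round 3 — app-a, queue-1 crash.
  app-a sheds 170 req/s: no online neighbours, lost.
  queue-1 sheds 150 req/s: no online neighbours, lost.
No further crashes.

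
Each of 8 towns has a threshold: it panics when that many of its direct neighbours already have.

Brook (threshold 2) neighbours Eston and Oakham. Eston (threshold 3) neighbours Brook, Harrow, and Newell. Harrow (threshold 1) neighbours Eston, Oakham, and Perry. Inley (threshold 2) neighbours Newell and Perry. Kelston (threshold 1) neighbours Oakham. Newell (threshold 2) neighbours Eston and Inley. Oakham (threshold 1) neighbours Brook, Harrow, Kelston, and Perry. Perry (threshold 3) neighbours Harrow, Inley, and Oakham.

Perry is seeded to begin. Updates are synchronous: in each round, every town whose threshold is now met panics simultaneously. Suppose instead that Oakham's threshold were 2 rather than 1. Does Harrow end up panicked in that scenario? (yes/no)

yes

With Oakham's threshold at 2:
Round 1 — Perry panics (initial).
Round 2 — checking thresholds:
  Harrow: 1 of 3 neighbours ≥ 1, panics.
  Inley: 1 of 2 neighbours < 2, holds.
  Oakham: 1 of 4 neighbours < 2, holds.
Round 3 — checking thresholds:
  Eston: 1 of 3 neighbours < 3, holds.
  Inley: 1 of 2 neighbours < 2, holds.
  Oakham: 2 of 4 neighbours ≥ 2, panics.
Round 4 — checking thresholds:
  Brook: 1 of 2 neighbours < 2, holds.
  Eston: 1 of 3 neighbours < 3, holds.
  Inley: 1 of 2 neighbours < 2, holds.
  Kelston: 1 of 1 neighbours ≥ 1, panics.
Round 5 — no new panics; cascade stops.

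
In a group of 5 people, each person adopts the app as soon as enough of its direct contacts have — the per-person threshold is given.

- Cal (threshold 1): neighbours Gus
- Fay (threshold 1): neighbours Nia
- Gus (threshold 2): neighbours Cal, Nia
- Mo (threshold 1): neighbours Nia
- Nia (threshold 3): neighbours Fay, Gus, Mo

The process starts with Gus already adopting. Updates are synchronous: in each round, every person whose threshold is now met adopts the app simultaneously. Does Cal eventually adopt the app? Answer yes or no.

Round 1 — Gus adopts the app (initial).
Round 2 — checking thresholds:
  Cal: 1 of 1 neighbours ≥ 1, adopts the app.
  Nia: 1 of 3 neighbours < 3, below threshold.
Round 3 — no new adoptions; cascade stops.

yes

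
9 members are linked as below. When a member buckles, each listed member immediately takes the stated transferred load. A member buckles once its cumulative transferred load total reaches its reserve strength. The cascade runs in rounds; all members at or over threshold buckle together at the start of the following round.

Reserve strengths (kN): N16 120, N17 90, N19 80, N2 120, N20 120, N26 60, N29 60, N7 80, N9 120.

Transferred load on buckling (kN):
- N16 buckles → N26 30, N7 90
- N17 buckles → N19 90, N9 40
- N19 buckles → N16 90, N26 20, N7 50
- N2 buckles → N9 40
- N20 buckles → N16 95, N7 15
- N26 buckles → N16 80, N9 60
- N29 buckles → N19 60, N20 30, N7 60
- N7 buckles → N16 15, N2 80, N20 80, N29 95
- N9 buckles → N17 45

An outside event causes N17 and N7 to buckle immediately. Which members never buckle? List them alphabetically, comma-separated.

N16, N2, N20, N26, N9

Round 1 — N17, N7 buckle (initial).
  N16: +15 → 15 < 120
  N19: +90 → 90 ≥ 80
  N2: +80 → 80 < 120
  N20: +80 → 80 < 120
  N29: +95 → 95 ≥ 60
  N9: +40 → 40 < 120
Round 2 — N19, N29 buckle.
  N16: +90 → 105 < 120
  N20: +30 → 110 < 120
  N26: +20 → 20 < 60
No further bucklings.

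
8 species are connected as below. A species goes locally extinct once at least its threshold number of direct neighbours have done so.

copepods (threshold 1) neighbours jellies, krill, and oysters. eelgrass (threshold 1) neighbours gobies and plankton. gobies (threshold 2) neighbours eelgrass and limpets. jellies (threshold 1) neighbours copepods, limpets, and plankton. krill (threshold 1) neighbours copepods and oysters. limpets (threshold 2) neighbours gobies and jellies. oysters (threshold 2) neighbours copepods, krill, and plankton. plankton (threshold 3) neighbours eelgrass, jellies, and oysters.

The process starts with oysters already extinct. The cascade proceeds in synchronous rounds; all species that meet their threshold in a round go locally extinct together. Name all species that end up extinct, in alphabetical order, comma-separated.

Round 1 — oysters goes locally extinct (initial).
Round 2 — checking thresholds:
  copepods: 1 of 3 neighbours ≥ 1, goes locally extinct.
  krill: 1 of 2 neighbours ≥ 1, goes locally extinct.
  plankton: 1 of 3 neighbours < 3, holds.
Round 3 — checking thresholds:
  jellies: 1 of 3 neighbours ≥ 1, goes locally extinct.
  plankton: 1 of 3 neighbours < 3, holds.
Round 4 — no new extinctions; cascade stops.

copepods, jellies, krill, oysters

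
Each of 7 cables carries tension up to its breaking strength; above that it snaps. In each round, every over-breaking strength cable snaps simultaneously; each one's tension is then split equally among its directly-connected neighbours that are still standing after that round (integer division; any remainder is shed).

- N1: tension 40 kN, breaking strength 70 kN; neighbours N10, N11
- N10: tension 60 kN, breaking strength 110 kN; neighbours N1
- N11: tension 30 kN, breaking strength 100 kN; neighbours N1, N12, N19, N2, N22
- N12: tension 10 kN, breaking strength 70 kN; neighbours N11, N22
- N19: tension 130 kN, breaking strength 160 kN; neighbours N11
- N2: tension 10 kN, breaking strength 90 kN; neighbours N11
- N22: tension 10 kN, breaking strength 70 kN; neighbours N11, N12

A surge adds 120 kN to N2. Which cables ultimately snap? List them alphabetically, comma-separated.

Round 1 — N2 at 130 > 90. N2 snaps.
  N2 sheds 130 kN to N11: 130 each.
    N11: 30+130 = 160 > 100
Round 2 — N11 snaps.
  N11 sheds 160 kN to N1, N12, N19, N22: 40 each.
    N1: 40+40 = 80 > 70
    N12: 10+40 = 50 ≤ 70
    N19: 130+40 = 170 > 160
    N22: 10+40 = 50 ≤ 70
Round 3 — N1, N19 snap.
  N1 sheds 80 kN to N10: 80 each.
    N10: 60+80 = 140 > 110
  N19 sheds 170 kN: no online neighbours, lost.
Round 4 — N10 snaps.
  N10 sheds 140 kN: no online neighbours, lost.
No further breaks.

N1, N10, N11, N19, N2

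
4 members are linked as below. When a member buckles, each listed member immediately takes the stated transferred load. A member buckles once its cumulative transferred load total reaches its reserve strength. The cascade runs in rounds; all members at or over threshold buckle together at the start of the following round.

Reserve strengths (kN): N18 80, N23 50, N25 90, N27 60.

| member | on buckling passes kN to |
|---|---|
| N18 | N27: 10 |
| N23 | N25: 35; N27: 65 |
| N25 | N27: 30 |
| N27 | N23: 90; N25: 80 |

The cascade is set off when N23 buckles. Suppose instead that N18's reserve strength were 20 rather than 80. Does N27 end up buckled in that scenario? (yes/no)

yes

With N18's reserve strength at 20:
Round 1 — N23 buckles (initial).
  N25: +35 → 35 < 90
  N27: +65 → 65 ≥ 60
Round 2 — N27 buckles.
  N25: +80 → 115 ≥ 90
Round 3 — N25 buckles.
No further bucklings.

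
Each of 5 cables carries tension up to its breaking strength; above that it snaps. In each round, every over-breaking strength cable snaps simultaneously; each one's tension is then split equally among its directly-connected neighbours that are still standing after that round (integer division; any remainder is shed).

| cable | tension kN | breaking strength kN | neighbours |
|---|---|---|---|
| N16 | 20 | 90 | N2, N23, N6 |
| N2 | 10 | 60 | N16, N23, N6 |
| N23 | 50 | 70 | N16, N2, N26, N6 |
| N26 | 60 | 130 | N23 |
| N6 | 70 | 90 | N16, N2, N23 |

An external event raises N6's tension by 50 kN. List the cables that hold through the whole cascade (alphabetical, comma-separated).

Round 1 — N6 at 120 > 90. N6 snaps.
  N6 sheds 120 kN to N16, N2, N23: 40 each.
    N16: 20+40 = 60 ≤ 90
    N2: 10+40 = 50 ≤ 60
    N23: 50+40 = 90 > 70
Round 2 — N23 snaps.
  N23 sheds 90 kN to N16, N2, N26: 30 each.
    N16: 60+30 = 90 ≤ 90
    N2: 50+30 = 80 > 60
    N26: 60+30 = 90 ≤ 130
Round 3 — N2 snaps.
  N2 sheds 80 kN to N16: 80 each.
    N16: 90+80 = 170 > 90
Round 4 — N16 snaps.
  N16 sheds 170 kN: no online neighbours, lost.
No further breaks.

N26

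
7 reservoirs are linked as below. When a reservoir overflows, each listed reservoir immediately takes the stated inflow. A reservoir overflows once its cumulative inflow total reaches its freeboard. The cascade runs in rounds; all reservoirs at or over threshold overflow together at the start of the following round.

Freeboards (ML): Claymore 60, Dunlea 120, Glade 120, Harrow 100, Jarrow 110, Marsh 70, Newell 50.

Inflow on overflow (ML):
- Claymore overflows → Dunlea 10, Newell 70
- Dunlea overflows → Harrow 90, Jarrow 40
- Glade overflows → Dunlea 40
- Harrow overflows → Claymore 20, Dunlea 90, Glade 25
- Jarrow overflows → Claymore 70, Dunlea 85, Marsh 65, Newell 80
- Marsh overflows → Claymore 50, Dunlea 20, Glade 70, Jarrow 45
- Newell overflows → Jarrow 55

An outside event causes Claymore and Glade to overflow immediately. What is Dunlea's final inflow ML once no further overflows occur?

Round 1 — Claymore, Glade overflow (initial).
  Dunlea: +10+40 → 50 < 120
  Newell: +70 → 70 ≥ 50
Round 2 — Newell overflows.
  Jarrow: +55 → 55 < 110
No further overflows.

50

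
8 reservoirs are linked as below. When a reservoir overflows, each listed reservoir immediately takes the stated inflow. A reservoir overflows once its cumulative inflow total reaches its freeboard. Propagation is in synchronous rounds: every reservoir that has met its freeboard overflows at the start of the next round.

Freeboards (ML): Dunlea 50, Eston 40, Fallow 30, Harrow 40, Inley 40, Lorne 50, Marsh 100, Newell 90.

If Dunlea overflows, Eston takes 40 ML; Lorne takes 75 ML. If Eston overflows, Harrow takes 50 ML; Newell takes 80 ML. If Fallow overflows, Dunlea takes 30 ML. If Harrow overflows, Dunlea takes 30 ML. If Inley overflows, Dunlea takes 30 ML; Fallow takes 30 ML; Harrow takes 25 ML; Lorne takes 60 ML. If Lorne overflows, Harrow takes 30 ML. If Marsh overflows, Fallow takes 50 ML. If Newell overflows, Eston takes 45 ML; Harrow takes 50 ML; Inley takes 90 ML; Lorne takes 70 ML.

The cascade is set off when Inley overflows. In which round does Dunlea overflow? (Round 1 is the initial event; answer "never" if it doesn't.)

Round 1 — Inley overflows (initial).
  Dunlea: +30 → 30 < 50
  Fallow: +30 → 30 ≥ 30
  Harrow: +25 → 25 < 40
  Lorne: +60 → 60 ≥ 50
Round 2 — Fallow, Lorne overflow.
  Dunlea: +30 → 60 ≥ 50
  Harrow: +30 → 55 ≥ 40
Round 3 — Dunlea, Harrow overflow.
  Eston: +40 → 40 ≥ 40
Round 4 — Eston overflows.
  Newell: +80 → 80 < 90
No further overflows.

3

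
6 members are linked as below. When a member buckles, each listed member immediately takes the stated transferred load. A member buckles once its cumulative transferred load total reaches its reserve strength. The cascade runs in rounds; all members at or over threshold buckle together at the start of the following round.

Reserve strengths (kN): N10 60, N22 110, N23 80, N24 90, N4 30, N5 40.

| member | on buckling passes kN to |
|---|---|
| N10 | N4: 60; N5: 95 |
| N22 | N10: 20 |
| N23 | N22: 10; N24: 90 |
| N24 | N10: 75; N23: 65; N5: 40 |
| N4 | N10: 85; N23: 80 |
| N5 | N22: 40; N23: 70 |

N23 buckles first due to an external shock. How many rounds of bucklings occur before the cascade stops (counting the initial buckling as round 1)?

Round 1 — N23 buckles (initial).
  N22: +10 → 10 < 110
  N24: +90 → 90 ≥ 90
Round 2 — N24 buckles.
  N10: +75 → 75 ≥ 60
  N5: +40 → 40 ≥ 40
Round 3 — N10, N5 buckle.
  N22: +40 → 50 < 110
  N4: +60 → 60 ≥ 30
Round 4 — N4 buckles.
No further bucklings.

4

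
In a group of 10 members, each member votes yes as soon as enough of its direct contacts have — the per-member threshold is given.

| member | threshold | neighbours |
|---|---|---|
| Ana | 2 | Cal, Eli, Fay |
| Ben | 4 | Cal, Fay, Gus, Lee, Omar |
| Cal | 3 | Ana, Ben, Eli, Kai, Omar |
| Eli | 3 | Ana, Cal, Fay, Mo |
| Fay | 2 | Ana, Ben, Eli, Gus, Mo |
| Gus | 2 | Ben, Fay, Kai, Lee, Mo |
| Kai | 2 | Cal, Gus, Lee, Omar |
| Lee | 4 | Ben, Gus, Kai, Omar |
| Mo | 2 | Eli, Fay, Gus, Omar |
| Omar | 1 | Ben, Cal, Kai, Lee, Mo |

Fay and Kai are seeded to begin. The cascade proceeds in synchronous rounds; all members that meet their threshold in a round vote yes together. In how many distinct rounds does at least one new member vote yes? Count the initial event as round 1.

Round 1 — Fay, Kai vote yes (initial).
Round 2 — checking thresholds:
  Ana: 1 of 3 neighbours < 2, below threshold.
  Ben: 1 of 5 neighbours < 4, below threshold.
  Cal: 1 of 5 neighbours < 3, below threshold.
  Eli: 1 of 4 neighbours < 3, below threshold.
  Gus: 2 of 5 neighbours ≥ 2, votes yes.
  Lee: 1 of 4 neighbours < 4, below threshold.
  Mo: 1 of 4 neighbours < 2, below threshold.
  Omar: 1 of 5 neighbours ≥ 1, votes yes.
Round 3 — checking thresholds:
  Ana: 1 of 3 neighbours < 2, below threshold.
  Ben: 3 of 5 neighbours < 4, below threshold.
  Cal: 2 of 5 neighbours < 3, below threshold.
  Eli: 1 of 4 neighbours < 3, below threshold.
  Lee: 3 of 4 neighbours < 4, below threshold.
  Mo: 3 of 4 neighbours ≥ 2, votes yes.
Round 4 — no new yes votes; cascade stops.

3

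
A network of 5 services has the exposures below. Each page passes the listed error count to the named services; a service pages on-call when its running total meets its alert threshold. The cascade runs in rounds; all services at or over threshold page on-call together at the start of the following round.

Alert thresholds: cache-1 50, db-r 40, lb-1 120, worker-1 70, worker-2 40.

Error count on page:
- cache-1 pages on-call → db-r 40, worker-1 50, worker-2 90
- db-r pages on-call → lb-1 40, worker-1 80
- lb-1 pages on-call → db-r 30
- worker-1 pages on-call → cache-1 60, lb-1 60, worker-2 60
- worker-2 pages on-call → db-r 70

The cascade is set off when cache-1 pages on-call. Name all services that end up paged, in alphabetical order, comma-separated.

Round 1 — cache-1 pages on-call (initial).
  db-r: +40 → 40 ≥ 40
  worker-1: +50 → 50 < 70
  worker-2: +90 → 90 ≥ 40
Round 2 — db-r, worker-2 page on-call.
  lb-1: +40 → 40 < 120
  worker-1: +80 → 130 ≥ 70
Round 3 — worker-1 pages on-call.
  lb-1: +60 → 100 < 120
No further pages.

cache-1, db-r, worker-1, worker-2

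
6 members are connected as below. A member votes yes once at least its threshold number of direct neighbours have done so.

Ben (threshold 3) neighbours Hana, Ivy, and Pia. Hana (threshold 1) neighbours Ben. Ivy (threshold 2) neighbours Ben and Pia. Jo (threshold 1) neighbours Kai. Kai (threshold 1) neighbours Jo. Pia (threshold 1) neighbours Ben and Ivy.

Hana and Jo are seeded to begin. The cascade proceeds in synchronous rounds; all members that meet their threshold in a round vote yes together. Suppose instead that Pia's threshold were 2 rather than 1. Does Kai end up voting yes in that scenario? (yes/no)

With Pia's threshold at 2:
Round 1 — Hana, Jo vote yes (initial).
Round 2 — checking thresholds:
  Ben: 1 of 3 neighbours < 3, holds.
  Kai: 1 of 1 neighbours ≥ 1, votes yes.
Round 3 — no new yes votes; cascade stops.

yes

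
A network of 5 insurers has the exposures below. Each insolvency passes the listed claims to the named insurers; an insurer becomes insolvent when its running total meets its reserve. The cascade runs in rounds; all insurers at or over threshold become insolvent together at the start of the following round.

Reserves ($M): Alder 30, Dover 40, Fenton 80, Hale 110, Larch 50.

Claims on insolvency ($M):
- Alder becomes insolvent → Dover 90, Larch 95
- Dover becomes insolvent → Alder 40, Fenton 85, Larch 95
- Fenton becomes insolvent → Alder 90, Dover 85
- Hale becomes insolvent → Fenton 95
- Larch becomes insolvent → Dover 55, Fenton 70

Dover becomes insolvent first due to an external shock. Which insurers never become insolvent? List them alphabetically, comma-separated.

Hale

Round 1 — Dover becomes insolvent (initial).
  Alder: +40 → 40 ≥ 30
  Fenton: +85 → 85 ≥ 80
  Larch: +95 → 95 ≥ 50
Round 2 — Alder, Fenton, Larch become insolvent.
No further insolvencies.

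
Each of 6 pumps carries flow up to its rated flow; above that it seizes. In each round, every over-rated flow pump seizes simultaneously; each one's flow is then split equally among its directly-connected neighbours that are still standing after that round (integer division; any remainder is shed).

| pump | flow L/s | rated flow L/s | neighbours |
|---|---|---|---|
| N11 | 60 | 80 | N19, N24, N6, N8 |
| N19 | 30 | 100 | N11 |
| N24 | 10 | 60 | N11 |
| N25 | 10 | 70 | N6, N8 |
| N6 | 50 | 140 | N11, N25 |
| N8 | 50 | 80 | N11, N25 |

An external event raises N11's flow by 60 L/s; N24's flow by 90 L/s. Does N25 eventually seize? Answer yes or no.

yes

Round 1 — N11 at 120 > 80; N24 at 100 > 60. N11, N24 seize.
  N11 sheds 120 L/s to N19, N6, N8: 40 each.
    N19: 30+40 = 70 ≤ 100
    N6: 50+40 = 90 ≤ 140
    N8: 50+40 = 90 > 80
  N24 sheds 100 L/s: no online neighbours, lost.
Round 2 — N8 seizes.
  N8 sheds 90 L/s to N25: 90 each.
    N25: 10+90 = 100 > 70
Round 3 — N25 seizes.
  N25 sheds 100 L/s to N6: 100 each.
    N6: 90+100 = 190 > 140
Round 4 — N6 seizes.
  N6 sheds 190 L/s: no online neighbours, lost.
No further seizures.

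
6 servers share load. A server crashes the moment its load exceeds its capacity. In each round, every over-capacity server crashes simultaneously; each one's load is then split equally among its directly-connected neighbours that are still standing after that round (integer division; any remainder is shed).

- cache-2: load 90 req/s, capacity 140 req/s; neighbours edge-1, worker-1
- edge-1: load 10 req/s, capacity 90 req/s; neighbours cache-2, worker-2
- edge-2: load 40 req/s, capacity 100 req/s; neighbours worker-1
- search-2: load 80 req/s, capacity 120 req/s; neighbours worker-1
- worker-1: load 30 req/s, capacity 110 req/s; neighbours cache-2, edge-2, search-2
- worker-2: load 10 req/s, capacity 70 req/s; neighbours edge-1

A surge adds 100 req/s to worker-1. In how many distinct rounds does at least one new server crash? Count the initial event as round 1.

Round 1 — worker-1 at 130 > 110. worker-1 crashes.
  worker-1 sheds 130 req/s to cache-2, edge-2, search-2: 43 each (1 lost).
    cache-2: 90+43 = 133 ≤ 140
    edge-2: 40+43 = 83 ≤ 100
    search-2: 80+43 = 123 > 120
Round 2 — search-2 crashes.
  search-2 sheds 123 req/s: no online neighbours, lost.
No further crashes.

2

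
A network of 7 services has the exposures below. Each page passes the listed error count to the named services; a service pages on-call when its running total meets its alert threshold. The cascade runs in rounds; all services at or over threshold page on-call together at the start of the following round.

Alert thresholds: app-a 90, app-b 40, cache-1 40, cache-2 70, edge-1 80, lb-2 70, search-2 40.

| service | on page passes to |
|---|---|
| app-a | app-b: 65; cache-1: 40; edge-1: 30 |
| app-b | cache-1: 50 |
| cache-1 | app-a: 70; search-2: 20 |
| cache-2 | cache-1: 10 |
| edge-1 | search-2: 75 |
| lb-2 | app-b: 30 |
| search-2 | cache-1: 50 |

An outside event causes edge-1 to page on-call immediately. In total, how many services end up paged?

Round 1 — edge-1 pages on-call (initial).
  search-2: +75 → 75 ≥ 40
Round 2 — search-2 pages on-call.
  cache-1: +50 → 50 ≥ 40
Round 3 — cache-1 pages on-call.
  app-a: +70 → 70 < 90
No further pages.

3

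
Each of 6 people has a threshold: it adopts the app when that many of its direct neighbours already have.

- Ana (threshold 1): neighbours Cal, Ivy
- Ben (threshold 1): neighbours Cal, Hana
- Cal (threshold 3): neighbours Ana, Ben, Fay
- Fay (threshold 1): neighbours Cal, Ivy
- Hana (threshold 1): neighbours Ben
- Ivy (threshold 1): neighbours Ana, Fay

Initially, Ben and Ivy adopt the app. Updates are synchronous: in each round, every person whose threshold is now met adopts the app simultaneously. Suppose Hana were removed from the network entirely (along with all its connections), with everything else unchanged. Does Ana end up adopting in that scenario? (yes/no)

With Hana removed:
Round 1 — Ben, Ivy adopt the app (initial).
Round 2 — checking thresholds:
  Ana: 1 of 2 neighbours ≥ 1, adopts the app.
  Cal: 1 of 3 neighbours < 3, holds.
  Fay: 1 of 2 neighbours ≥ 1, adopts the app.
Round 3 — checking thresholds:
  Cal: 3 of 3 neighbours ≥ 3, adopts the app.
Round 4 — no new adoptions; cascade stops.

yes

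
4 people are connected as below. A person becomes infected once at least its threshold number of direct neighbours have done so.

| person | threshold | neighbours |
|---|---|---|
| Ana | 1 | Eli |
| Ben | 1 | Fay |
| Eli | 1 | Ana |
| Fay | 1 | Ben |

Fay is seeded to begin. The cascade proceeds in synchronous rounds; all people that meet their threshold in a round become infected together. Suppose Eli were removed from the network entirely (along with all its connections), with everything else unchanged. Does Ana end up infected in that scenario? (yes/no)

With Eli removed:
Round 1 — Fay becomes infected (initial).
Round 2 — checking thresholds:
  Ben: 1 of 1 neighbours ≥ 1, becomes infected.
Round 3 — no new infections; cascade stops.

no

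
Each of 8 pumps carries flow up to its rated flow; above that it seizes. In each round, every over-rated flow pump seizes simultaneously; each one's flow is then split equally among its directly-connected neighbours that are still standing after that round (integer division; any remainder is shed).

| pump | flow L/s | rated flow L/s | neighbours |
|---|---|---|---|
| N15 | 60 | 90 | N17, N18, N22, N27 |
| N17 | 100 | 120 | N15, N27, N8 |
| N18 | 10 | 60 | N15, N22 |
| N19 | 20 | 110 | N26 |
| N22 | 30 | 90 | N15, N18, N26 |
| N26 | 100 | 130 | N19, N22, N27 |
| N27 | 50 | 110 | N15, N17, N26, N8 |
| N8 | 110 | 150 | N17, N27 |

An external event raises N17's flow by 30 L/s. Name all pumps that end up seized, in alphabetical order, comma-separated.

N15, N17, N18, N19, N22, N26, N27, N8

Round 1 — N17 at 130 > 120. N17 seizes.
  N17 sheds 130 L/s to N15, N27, N8: 43 each (1 lost).
    N15: 60+43 = 103 > 90
    N27: 50+43 = 93 ≤ 110
    N8: 110+43 = 153 > 150
Round 2 — N15, N8 seize.
  N15 sheds 103 L/s to N18, N22, N27: 34 each (1 lost).
    N18: 10+34 = 44 ≤ 60
    N22: 30+34 = 64 ≤ 90
    N27: 93+34 = 127 > 110
  N8 sheds 153 L/s to N27: 153 each.
    N27: 127+153 = 280 > 110
Round 3 — N27 seizes.
  N27 sheds 280 L/s to N26: 280 each.
    N26: 100+280 = 380 > 130
Round 4 — N26 seizes.
  N26 sheds 380 L/s to N19, N22: 190 each.
    N19: 20+190 = 210 > 110
    N22: 64+190 = 254 > 90
Round 5 — N19, N22 seize.
  N19 sheds 210 L/s: no online neighbours, lost.
  N22 sheds 254 L/s to N18: 254 each.
    N18: 44+254 = 298 > 60
Round 6 — N18 seizes.
  N18 sheds 298 L/s: no online neighbours, lost.
No further seizures.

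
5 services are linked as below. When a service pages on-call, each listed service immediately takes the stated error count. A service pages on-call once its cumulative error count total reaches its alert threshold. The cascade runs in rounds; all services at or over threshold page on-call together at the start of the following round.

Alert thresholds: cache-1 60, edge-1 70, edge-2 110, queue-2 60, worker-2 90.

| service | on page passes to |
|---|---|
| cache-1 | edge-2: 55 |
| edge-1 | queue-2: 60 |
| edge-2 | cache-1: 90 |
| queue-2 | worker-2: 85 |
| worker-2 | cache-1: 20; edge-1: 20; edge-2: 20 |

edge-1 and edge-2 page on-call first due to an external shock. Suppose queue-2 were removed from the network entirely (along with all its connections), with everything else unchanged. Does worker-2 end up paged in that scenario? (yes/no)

With queue-2 removed:
Round 1 — edge-1, edge-2 page on-call (initial).
  cache-1: +90 → 90 ≥ 60
Round 2 — cache-1 pages on-call.
No further pages.

no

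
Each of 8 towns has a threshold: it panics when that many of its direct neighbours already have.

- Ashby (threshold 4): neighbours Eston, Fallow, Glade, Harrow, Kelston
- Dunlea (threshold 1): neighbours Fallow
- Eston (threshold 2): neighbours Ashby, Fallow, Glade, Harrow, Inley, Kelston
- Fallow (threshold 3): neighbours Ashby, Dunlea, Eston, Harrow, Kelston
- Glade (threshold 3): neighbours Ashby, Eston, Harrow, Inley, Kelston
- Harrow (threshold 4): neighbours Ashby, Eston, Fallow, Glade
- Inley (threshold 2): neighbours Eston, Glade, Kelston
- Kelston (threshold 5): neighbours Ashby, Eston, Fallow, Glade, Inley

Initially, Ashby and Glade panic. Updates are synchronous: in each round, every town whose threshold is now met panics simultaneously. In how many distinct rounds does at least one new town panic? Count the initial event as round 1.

3

Round 1 — Ashby, Glade panic (initial).
Round 2 — checking thresholds:
  Eston: 2 of 6 neighbours ≥ 2, panics.
  Fallow: 1 of 5 neighbours < 3, holds.
  Harrow: 2 of 4 neighbours < 4, holds.
  Inley: 1 of 3 neighbours < 2, holds.
  Kelston: 2 of 5 neighbours < 5, holds.
Round 3 — checking thresholds:
  Fallow: 2 of 5 neighbours < 3, holds.
  Harrow: 3 of 4 neighbours < 4, holds.
  Inley: 2 of 3 neighbours ≥ 2, panics.
  Kelston: 3 of 5 neighbours < 5, holds.
Round 4 — no new panics; cascade stops.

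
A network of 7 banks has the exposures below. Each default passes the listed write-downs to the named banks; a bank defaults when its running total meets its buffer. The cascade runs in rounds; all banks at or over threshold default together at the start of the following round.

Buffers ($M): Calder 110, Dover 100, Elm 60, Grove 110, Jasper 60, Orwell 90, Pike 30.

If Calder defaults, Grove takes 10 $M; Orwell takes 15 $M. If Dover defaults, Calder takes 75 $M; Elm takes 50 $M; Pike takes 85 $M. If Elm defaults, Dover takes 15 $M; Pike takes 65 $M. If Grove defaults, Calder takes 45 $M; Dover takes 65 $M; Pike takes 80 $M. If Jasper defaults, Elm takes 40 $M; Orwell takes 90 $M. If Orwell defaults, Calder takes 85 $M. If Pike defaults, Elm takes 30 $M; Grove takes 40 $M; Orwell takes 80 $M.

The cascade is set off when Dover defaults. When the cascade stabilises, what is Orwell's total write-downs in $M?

80

Round 1 — Dover defaults (initial).
  Calder: +75 → 75 < 110
  Elm: +50 → 50 < 60
  Pike: +85 → 85 ≥ 30
Round 2 — Pike defaults.
  Elm: +30 → 80 ≥ 60
  Grove: +40 → 40 < 110
  Orwell: +80 → 80 < 90
Round 3 — Elm defaults.
No further defaults.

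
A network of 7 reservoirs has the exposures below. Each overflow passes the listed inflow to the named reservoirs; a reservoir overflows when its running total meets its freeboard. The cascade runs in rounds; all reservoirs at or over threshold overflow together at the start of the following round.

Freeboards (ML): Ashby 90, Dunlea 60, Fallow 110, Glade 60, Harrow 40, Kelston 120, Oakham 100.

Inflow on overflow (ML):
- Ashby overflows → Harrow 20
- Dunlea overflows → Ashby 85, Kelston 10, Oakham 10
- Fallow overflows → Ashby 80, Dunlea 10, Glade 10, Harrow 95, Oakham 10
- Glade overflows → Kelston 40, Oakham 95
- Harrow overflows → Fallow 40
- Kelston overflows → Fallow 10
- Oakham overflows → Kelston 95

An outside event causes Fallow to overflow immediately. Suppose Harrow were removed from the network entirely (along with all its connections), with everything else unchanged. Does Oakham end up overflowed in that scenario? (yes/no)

no

With Harrow removed:
Round 1 — Fallow overflows (initial).
  Ashby: +80 → 80 < 90
  Dunlea: +10 → 10 < 60
  Glade: +10 → 10 < 60
  Oakham: +10 → 10 < 100
No further overflows.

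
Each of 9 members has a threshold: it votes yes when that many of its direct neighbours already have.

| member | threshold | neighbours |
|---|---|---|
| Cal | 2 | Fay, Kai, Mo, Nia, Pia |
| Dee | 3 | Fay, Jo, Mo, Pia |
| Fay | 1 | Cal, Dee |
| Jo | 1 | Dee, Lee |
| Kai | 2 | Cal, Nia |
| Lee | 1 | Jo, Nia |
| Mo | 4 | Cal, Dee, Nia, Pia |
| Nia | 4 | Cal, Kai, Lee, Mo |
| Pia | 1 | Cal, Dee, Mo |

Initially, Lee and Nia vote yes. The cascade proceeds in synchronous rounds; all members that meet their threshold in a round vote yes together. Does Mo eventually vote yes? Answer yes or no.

no

Round 1 — Lee, Nia vote yes (initial).
Round 2 — checking thresholds:
  Cal: 1 of 5 neighbours < 2, holds.
  Jo: 1 of 2 neighbours ≥ 1, votes yes.
  Kai: 1 of 2 neighbours < 2, holds.
  Mo: 1 of 4 neighbours < 4, holds.
Round 3 — no new yes votes; cascade stops.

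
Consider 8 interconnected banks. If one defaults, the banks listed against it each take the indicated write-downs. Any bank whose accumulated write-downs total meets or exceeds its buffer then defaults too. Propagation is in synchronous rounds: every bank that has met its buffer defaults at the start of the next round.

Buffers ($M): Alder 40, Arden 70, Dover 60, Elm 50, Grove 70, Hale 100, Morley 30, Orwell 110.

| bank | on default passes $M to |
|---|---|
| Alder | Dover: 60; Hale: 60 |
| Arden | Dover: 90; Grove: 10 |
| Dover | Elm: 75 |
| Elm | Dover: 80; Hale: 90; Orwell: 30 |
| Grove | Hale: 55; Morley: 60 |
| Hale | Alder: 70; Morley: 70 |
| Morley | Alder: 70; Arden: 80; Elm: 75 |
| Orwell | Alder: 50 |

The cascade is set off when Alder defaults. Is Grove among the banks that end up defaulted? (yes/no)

Round 1 — Alder defaults (initial).
  Dover: +60 → 60 ≥ 60
  Hale: +60 → 60 < 100
Round 2 — Dover defaults.
  Elm: +75 → 75 ≥ 50
Round 3 — Elm defaults.
  Hale: +90 → 150 ≥ 100
  Orwell: +30 → 30 < 110
Round 4 — Hale defaults.
  Morley: +70 → 70 ≥ 30
Round 5 — Morley defaults.
  Arden: +80 → 80 ≥ 70
Round 6 — Arden defaults.
  Grove: +10 → 10 < 70
No further defaults.

no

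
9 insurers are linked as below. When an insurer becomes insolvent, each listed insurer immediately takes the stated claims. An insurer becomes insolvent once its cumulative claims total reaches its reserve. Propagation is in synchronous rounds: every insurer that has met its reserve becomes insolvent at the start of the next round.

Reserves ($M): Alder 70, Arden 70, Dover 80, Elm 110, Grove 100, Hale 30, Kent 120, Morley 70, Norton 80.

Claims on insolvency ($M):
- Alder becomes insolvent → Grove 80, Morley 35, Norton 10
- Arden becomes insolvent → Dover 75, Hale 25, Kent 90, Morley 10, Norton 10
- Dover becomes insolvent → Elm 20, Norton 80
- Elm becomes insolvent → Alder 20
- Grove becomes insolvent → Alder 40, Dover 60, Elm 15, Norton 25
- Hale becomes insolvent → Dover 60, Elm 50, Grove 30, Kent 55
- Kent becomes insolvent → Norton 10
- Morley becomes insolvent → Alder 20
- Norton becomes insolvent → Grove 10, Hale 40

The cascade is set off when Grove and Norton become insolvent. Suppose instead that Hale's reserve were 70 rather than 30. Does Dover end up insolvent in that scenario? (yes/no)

no

With Hale's reserve at 70:
Round 1 — Grove, Norton become insolvent (initial).
  Alder: +40 → 40 < 70
  Dover: +60 → 60 < 80
  Elm: +15 → 15 < 110
  Hale: +40 → 40 < 70
No further insolvencies.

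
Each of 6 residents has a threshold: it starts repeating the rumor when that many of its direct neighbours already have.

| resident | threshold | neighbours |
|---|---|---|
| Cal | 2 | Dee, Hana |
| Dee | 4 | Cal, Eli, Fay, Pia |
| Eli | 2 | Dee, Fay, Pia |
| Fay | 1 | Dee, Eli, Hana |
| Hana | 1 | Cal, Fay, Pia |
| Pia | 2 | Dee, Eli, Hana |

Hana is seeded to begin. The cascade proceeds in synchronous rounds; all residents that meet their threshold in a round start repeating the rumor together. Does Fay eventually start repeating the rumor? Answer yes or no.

Round 1 — Hana starts repeating the rumor (initial).
Round 2 — checking thresholds:
  Cal: 1 of 2 neighbours < 2, below threshold.
  Fay: 1 of 3 neighbours ≥ 1, starts repeating the rumor.
  Pia: 1 of 3 neighbours < 2, below threshold.
Round 3 — no new spreads; cascade stops.

yes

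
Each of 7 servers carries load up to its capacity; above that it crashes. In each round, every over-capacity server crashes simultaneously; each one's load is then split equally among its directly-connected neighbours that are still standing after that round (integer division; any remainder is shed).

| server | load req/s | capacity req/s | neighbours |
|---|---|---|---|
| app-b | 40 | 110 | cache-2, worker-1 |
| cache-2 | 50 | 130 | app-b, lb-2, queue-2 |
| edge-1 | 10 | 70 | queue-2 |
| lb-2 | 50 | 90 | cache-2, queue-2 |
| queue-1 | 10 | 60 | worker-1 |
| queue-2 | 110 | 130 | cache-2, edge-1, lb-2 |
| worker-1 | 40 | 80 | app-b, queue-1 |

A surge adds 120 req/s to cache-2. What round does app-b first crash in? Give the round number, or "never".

never

Round 1 — cache-2 at 170 > 130. cache-2 crashes.
  cache-2 sheds 170 req/s to app-b, lb-2, queue-2: 56 each (2 lost).
    app-b: 40+56 = 96 ≤ 110
    lb-2: 50+56 = 106 > 90
    queue-2: 110+56 = 166 > 130
Round 2 — lb-2, queue-2 crash.
  lb-2 sheds 106 req/s: no online neighbours, lost.
  queue-2 sheds 166 req/s to edge-1: 166 each.
    edge-1: 10+166 = 176 > 70
Round 3 — edge-1 crashes.
  edge-1 sheds 176 req/s: no online neighbours, lost.
No further crashes.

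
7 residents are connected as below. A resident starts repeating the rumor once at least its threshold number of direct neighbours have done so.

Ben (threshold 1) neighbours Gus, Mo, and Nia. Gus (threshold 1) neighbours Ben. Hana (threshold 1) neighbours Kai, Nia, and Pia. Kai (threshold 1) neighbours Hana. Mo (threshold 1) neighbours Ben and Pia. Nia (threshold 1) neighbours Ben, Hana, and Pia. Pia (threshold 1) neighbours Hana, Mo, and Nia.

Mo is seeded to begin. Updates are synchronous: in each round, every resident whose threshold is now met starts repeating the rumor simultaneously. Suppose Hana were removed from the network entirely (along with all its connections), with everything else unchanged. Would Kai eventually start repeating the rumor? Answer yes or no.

no

With Hana removed:
Round 1 — Mo starts repeating the rumor (initial).
Round 2 — checking thresholds:
  Ben: 1 of 3 neighbours ≥ 1, starts repeating the rumor.
  Pia: 1 of 2 neighbours ≥ 1, starts repeating the rumor.
Round 3 — checking thresholds:
  Gus: 1 of 1 neighbours ≥ 1, starts repeating the rumor.
  Nia: 2 of 2 neighbours ≥ 1, starts repeating the rumor.
Round 4 — no new spreads; cascade stops.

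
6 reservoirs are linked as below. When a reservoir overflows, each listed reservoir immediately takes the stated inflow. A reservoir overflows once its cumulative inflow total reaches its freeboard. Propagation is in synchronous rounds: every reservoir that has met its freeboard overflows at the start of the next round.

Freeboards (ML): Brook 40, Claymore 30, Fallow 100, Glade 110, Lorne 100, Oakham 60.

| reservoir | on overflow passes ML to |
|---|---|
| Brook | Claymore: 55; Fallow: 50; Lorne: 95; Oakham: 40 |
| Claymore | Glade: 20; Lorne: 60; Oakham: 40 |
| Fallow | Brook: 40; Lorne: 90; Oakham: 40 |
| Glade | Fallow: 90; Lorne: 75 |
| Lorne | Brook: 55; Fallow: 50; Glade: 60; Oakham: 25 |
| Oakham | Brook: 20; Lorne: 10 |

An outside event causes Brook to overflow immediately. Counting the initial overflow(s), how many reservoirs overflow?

Round 1 — Brook overflows (initial).
  Claymore: +55 → 55 ≥ 30
  Fallow: +50 → 50 < 100
  Lorne: +95 → 95 < 100
  Oakham: +40 → 40 < 60
Round 2 — Claymore overflows.
  Glade: +20 → 20 < 110
  Lorne: +60 → 155 ≥ 100
  Oakham: +40 → 80 ≥ 60
Round 3 — Lorne, Oakham overflow.
  Fallow: +50 → 100 ≥ 100
  Glade: +60 → 80 < 110
Round 4 — Fallow overflows.
No further overflows.

5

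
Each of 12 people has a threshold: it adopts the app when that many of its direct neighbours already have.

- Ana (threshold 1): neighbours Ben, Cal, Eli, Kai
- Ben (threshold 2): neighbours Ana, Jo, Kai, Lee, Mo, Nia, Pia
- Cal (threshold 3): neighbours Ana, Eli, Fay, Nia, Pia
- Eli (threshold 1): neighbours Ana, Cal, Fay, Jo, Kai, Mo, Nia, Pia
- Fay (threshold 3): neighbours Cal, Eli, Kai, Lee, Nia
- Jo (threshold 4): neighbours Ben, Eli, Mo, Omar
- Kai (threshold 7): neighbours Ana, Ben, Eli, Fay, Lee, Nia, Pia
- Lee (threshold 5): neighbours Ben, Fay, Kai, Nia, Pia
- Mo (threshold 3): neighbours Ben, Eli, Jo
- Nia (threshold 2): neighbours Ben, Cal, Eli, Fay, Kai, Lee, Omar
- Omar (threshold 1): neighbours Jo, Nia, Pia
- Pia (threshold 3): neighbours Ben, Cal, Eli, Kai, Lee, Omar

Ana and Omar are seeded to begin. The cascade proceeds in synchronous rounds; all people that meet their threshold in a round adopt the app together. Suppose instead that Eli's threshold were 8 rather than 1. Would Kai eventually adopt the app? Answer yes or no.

With Eli's threshold at 8:
Round 1 — Ana, Omar adopt the app (initial).
Round 2 — no new adoptions; cascade stops.

no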